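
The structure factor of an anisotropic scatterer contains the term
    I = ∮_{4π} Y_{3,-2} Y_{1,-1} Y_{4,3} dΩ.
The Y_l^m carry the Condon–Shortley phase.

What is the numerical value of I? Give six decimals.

-0.282095

Checks pass: Σm=0; 8 even; l₃=4∈[2,4].
(2·3+1)(2·1+1)(2·4+1) = 189
Δ: 0! 6! 2! / 9! → 1/252
sum: t=0:+1/36 = 1/36
3j²(3 1 4; 0 0 0) = Δ·Π!·Σ² = 4/63  (sign +1)
sum: t=0:+1/240 = 1/240
3j²(3 1 4; -2 -1 3) = Δ·Π!·Σ² = 1/12  (sign -1)
combine: 4πI² = 189·4/63·1/12 = 1/1
take √, sign -1: I = -0.28209479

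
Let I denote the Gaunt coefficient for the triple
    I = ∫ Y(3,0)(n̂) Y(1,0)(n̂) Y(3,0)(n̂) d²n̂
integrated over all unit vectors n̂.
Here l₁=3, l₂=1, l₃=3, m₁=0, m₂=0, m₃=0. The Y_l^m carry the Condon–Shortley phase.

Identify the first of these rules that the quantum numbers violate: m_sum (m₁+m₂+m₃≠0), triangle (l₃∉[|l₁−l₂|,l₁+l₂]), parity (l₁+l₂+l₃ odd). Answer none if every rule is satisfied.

m₁+m₂+m₃ = 0 + 0 + 0 = 0  ✓
triangle: |3−1|=2 ≤ l₃=3 ≤ 3+1=4  ✓
parity: l₁+l₂+l₃ = 7 is odd  ✗

parity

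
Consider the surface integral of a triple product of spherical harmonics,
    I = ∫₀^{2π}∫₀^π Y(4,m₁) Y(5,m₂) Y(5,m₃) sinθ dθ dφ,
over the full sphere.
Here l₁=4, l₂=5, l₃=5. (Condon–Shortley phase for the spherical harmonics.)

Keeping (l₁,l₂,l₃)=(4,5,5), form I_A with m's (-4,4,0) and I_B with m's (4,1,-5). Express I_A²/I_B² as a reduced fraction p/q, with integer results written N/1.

Shared (l₁,l₂,l₃)=(4,5,5): N and (l;000)² cancel in I_A²/I_B².
A: Δ = 4!·4!·6!/15! = 1/3153150; Racah Σ t=4..4: t=4:+1/69120 = 1/69120; ⇒ 3j(4 5 5; -4 4 0)² = 2/143, sgn -1
B: Δ = 4!·4!·6!/15! = 1/3153150; Racah Σ t=0..0: t=0:+1/414720 = 1/414720; ⇒ 3j(4 5 5; 4 1 -5)² = 2/429, sgn +1
I_A²/I_B² = (2/143)/(2/429) = 3/1

3/1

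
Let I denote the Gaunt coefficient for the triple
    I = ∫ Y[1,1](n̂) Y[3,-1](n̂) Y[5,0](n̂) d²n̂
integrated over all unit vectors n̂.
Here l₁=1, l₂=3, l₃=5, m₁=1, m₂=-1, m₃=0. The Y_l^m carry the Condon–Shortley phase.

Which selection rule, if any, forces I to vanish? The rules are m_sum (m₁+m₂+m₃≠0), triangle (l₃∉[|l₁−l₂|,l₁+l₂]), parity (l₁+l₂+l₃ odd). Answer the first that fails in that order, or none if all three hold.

Σmᵢ = 0  ✓
l₃∈[|l₁−l₂|,l₁+l₂]=[2,4], have l₃=5  ✗
Σlᵢ = 9 ⇒ odd

triangle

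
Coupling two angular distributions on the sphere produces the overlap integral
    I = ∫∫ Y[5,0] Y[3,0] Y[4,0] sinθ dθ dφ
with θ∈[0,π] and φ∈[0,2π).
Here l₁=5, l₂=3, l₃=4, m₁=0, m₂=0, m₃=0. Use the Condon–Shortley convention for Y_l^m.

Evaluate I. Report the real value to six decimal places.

Rules hold: Σm=0, L=12 even, 2≤4≤8.
N = 11·7·9 = 693
Δ = 4!·6!·2!/13! = 1/180180
Racah Σ t=1..3: t=1:−1/576 t=2:+1/144 t=3:−1/576 = 1/288
⇒ 3j(5 3 4; 0 0 0)² = 20/1001, sgn +1
(m-triple is (0,0,0) — same symbol as above.)
4πI² = N·(3j₀)²·(3jₘ)² = 3600/13013
I = +1·√(0.276646/4π) = 0.14837393

0.148374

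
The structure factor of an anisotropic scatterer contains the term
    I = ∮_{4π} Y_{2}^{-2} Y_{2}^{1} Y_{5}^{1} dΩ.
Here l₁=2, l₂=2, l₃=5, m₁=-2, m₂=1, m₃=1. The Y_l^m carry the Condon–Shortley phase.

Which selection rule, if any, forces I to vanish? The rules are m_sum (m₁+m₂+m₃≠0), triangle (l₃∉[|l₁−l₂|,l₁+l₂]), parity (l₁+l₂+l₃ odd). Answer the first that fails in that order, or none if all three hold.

triangle

Σmᵢ = 0  ✓
l₃∈[|l₁−l₂|,l₁+l₂]=[0,4], have l₃=5  ✗
Σlᵢ = 9 ⇒ odd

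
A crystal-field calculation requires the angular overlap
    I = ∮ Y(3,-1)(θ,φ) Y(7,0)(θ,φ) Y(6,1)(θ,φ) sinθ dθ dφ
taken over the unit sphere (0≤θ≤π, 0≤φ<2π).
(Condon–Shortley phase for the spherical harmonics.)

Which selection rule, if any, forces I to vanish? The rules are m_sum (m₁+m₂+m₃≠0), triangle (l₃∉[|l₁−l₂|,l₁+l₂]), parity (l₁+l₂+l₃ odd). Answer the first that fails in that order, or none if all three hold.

azimuthal sum: -1 + 0 + 1 = 0  ✓
4 ≤ 6 ≤ 10 (triangle on l)  ✓
L = 3 + 7 + 6 = 16 (even)  ✓

none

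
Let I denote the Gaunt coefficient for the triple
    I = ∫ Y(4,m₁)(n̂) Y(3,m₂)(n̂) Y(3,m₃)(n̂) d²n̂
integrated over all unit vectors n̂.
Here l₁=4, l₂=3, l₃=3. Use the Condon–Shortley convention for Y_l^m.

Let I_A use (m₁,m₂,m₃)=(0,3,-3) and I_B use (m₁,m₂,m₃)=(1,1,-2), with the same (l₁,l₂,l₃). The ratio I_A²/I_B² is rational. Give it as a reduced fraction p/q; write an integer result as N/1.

Shared (l₁,l₂,l₃)=(4,3,3): N and (l;000)² cancel in I_A²/I_B².
A: Δ = 4!·4!·2!/11! = 1/34650; Racah Σ t=4..4: t=4:+1/1152 = 1/1152; ⇒ 3j(4 3 3; 0 3 -3)² = 1/154, sgn +1
B: Δ = 4!·4!·2!/11! = 1/34650; Racah Σ t=2..3: t=2:+1/48 t=3:−1/144 = 1/72; ⇒ 3j(4 3 3; 1 1 -2)² = 16/693, sgn -1
I_A²/I_B² = (1/154)/(16/693) = 9/32

9/32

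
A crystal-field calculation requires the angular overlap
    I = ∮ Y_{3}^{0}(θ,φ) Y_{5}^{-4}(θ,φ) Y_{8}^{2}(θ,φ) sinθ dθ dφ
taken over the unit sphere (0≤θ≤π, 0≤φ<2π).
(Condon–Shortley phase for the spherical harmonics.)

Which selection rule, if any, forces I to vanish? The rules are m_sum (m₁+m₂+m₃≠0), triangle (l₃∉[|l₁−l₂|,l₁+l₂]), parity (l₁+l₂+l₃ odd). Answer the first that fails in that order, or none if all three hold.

m_sum

Σmᵢ = -2  ✗
l₃∈[|l₁−l₂|,l₁+l₂]=[2,8], have l₃=8
Σlᵢ = 16 ⇒ even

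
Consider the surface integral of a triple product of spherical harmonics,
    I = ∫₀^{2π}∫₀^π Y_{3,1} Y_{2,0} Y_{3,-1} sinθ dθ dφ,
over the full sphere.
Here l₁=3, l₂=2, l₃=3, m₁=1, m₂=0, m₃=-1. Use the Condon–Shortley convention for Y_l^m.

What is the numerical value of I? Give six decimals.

-0.126157

Checks pass: Σm=0; 8 even; l₃=3∈[1,5].
(2·3+1)(2·2+1)(2·3+1) = 245
Δ: 2! 4! 2! / 9! → 1/3780
sum: t=0:+1/24 t=1:−1/4 t=2:+1/24 = -1/6
3j²(3 2 3; 0 0 0) = Δ·Π!·Σ² = 4/105  (sign +1)
sum: t=0:+1/16 t=1:−1/6 t=2:+1/96 = -3/32
3j²(3 2 3; 1 0 -1) = Δ·Π!·Σ² = 3/140  (sign -1)
combine: 4πI² = 245·4/105·3/140 = 1/5
take √, sign -1: I = -0.12615663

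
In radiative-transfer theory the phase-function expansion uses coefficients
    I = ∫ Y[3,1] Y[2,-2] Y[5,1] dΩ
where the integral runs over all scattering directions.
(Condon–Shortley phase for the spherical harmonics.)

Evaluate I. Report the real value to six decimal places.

Checks pass: Σm=0; 10 even; l₃=5∈[1,5].
(2·3+1)(2·2+1)(2·5+1) = 385
Δ: 0! 6! 4! / 11! → 1/2310
sum: t=0:+1/144 = 1/144
3j²(3 2 5; 0 0 0) = Δ·Π!·Σ² = 10/231  (sign -1)
sum: t=0:+1/1152 = 1/1152
3j²(3 2 5; 1 -2 1) = Δ·Π!·Σ² = 1/154  (sign +1)
combine: 4πI² = 385·10/231·1/154 = 25/231
take √, sign -1: I = -0.09280237

-0.092802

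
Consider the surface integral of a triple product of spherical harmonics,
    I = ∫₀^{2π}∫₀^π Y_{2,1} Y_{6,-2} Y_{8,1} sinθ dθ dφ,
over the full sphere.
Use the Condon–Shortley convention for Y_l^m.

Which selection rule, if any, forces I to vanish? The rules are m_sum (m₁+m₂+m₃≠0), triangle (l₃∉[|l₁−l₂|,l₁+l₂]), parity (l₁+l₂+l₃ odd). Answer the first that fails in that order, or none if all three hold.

azimuthal sum: 1 − 2 + 1 = 0  ✓
4 ≤ 8 ≤ 8 (triangle on l)  ✓
L = 2 + 6 + 8 = 16 (even)  ✓

none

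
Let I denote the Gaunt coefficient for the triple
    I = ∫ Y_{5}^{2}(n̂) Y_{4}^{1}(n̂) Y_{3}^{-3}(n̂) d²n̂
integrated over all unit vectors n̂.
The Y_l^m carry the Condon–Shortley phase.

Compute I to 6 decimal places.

-0.179179

Checks pass: Σm=0; 12 even; l₃=3∈[1,9].
(2·5+1)(2·4+1)(2·3+1) = 693
Δ: 6! 4! 2! / 13! → 1/180180
sum: t=2:+1/576 t=3:−1/144 t=4:+1/576 = -1/288
3j²(5 4 3; 0 0 0) = Δ·Π!·Σ² = 20/1001  (sign +1)
sum: t=3:−1/1728 = -1/1728
3j²(5 4 3; 2 1 -3) = Δ·Π!·Σ² = 25/858  (sign -1)
combine: 4πI² = 693·20/1001·25/858 = 750/1859
take √, sign -1: I = -0.17917854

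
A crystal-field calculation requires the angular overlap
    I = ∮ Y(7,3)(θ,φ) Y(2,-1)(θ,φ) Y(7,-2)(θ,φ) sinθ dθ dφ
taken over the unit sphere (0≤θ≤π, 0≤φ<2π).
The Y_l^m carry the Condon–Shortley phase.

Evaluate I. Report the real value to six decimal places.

-0.123591

Rules hold: Σm=0, L=16 even, 5≤7≤9.
N = 15·5·15 = 1125
Δ = 2!·12!·2!/17! = 1/185640
Racah Σ t=0..2: t=0:+1/2419200 t=1:−1/518400 t=2:+1/2419200 = -1/907200
⇒ 3j(7 2 7; 0 0 0)² = 56/3315, sgn +1
Racah Σ t=0..1: t=0:+1/1935360 t=1:−1/4354560 = 1/3483648
⇒ 3j(7 2 7; 3 -1 -2)² = 125/12376, sgn -1
4πI² = N·(3j₀)²·(3jₘ)² = 9375/48841
I = -1·√(0.191949/4π) = -0.12359145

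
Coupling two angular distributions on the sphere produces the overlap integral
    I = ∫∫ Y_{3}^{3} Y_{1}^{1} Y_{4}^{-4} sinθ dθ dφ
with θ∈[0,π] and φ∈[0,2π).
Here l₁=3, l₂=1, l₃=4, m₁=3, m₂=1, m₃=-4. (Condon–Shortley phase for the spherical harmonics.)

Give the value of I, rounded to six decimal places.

0.325735

Rules hold: Σm=0, L=8 even, 2≤4≤4.
N = 7·3·9 = 189
Δ = 0!·6!·2!/9! = 1/252
Racah Σ t=0..0: t=0:+1/36 = 1/36
⇒ 3j(3 1 4; 0 0 0)² = 4/63, sgn +1
Racah Σ t=0..0: t=0:+1/1440 = 1/1440
⇒ 3j(3 1 4; 3 1 -4)² = 1/9, sgn +1
4πI² = N·(3j₀)²·(3jₘ)² = 4/3
I = +1·√(1.33333/4π) = 0.32573501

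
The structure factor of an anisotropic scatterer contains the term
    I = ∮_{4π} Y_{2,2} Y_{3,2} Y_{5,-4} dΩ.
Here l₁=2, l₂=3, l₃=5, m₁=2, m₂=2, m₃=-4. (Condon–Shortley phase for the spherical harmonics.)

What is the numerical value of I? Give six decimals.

0.268967

m-sum 0 ✓  L=10 even ✓  1≤5≤5 ✓
Π(2lᵢ+1) = 5×7×11 = 385
triangle coeff Δ(2,3,5) = 1/2310
Σ_t [0,0]: t=0:+1/144 = 1/144
(3j)²=10/231 [(2 3 5; 0 0 0)], sign=-1
Σ_t [0,0]: t=0:+1/2880 = 1/2880
(3j)²=3/55 [(2 3 5; 2 2 -4)], sign=-1
⇒ 4πI² = 10/11
I = (+1)√(10/11/(4π)) = 0.26896683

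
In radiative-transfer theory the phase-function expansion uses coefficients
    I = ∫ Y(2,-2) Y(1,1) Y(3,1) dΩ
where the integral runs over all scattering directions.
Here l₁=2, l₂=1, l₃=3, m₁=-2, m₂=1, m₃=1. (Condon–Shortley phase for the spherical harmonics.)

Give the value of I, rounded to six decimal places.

-0.082589

m-sum 0 ✓  L=6 even ✓  1≤3≤3 ✓
Π(2lᵢ+1) = 5×3×7 = 105
triangle coeff Δ(2,1,3) = 1/105
Σ_t [0,0]: t=0:+1/4 = 1/4
(3j)²=3/35 [(2 1 3; 0 0 0)], sign=-1
Σ_t [0,0]: t=0:+1/48 = 1/48
(3j)²=1/105 [(2 1 3; -2 1 1)], sign=+1
⇒ 4πI² = 3/35
I = (-1)√(3/35/(4π)) = -0.08258890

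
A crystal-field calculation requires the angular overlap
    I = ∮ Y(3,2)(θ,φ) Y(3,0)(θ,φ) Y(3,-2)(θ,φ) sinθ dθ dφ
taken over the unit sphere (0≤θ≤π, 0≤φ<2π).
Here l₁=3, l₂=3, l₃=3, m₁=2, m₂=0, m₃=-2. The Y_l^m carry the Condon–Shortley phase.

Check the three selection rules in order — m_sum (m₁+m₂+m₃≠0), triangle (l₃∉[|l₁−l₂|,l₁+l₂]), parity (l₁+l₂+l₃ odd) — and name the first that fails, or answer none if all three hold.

m₁+m₂+m₃ = 2 + 0 − 2 = 0  ✓
triangle: |3−3|=0 ≤ l₃=3 ≤ 3+3=6  ✓
parity: l₁+l₂+l₃ = 9 is odd  ✗

parity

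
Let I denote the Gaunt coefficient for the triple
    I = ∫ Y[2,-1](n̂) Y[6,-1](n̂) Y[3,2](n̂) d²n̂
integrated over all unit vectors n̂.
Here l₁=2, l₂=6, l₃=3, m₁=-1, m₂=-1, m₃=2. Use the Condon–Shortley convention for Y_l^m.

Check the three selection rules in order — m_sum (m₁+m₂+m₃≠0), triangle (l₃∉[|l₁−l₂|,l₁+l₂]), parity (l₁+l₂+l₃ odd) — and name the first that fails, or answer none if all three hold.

m₁+m₂+m₃ = -1 − 1 + 2 = 0  ✓
triangle: |2−6|=4 ≤ l₃=3 ≤ 2+6=8  ✗
parity: l₁+l₂+l₃ = 11 is odd

triangle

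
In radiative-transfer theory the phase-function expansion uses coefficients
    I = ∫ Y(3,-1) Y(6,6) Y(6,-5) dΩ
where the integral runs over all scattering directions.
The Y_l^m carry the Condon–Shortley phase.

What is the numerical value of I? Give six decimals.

0.000000

L=15 odd ⇒ parity kills the (l;000) factor ⇒ I = 0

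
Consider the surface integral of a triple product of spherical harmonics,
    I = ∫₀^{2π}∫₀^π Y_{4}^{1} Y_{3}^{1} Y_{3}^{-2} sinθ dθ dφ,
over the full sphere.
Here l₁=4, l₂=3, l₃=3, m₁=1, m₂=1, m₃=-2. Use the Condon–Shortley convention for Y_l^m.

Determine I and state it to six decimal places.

0.145070

Rules hold: Σm=0, L=10 even, 1≤3≤7.
N = 9·7·7 = 441
Δ = 4!·4!·2!/11! = 1/34650
Racah Σ t=1..3: t=1:−1/72 t=2:+1/16 t=3:−1/72 = 5/144
⇒ 3j(4 3 3; 0 0 0)² = 2/77, sgn -1
Racah Σ t=2..3: t=2:+1/48 t=3:−1/144 = 1/72
⇒ 3j(4 3 3; 1 1 -2)² = 16/693, sgn -1
4πI² = N·(3j₀)²·(3jₘ)² = 32/121
I = +1·√(0.264463/4π) = 0.14506992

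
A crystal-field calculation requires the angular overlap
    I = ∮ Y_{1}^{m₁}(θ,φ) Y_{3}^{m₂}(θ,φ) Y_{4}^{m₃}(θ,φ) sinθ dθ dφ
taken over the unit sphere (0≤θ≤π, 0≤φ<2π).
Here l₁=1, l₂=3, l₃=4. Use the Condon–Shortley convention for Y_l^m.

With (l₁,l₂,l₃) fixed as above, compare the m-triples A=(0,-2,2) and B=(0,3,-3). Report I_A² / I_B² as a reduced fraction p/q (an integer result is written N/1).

12/7

Shared (l₁,l₂,l₃)=(1,3,4): N and (l;000)² cancel in I_A²/I_B².
A: Δ = 0!·2!·6!/9! = 1/252; Racah Σ t=0..0: t=0:+1/120 = 1/120; ⇒ 3j(1 3 4; 0 -2 2)² = 1/21, sgn +1
B: Δ = 0!·2!·6!/9! = 1/252; Racah Σ t=0..0: t=0:+1/720 = 1/720; ⇒ 3j(1 3 4; 0 3 -3)² = 1/36, sgn -1
I_A²/I_B² = (1/21)/(1/36) = 12/7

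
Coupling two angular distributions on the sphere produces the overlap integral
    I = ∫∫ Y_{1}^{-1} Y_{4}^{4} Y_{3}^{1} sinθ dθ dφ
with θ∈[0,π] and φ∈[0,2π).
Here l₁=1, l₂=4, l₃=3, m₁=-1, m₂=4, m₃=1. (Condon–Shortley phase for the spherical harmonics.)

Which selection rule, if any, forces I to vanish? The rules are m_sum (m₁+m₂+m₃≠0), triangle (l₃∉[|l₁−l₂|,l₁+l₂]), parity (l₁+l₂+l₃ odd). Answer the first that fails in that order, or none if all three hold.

azimuthal sum: -1 + 4 + 1 = 4  ✗
3 ≤ 3 ≤ 5 (triangle on l)
L = 1 + 4 + 3 = 8 (even)

m_sum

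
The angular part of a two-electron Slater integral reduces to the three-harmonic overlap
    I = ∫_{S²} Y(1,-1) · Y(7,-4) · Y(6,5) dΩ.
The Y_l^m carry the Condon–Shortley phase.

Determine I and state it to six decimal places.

0.060604

Rules hold: Σm=0, L=14 even, 6≤6≤8.
N = 3·15·13 = 585
Δ = 2!·0!·12!/15! = 1/1365
Racah Σ t=1..1: t=1:−1/518400 = -1/518400
⇒ 3j(1 7 6; 0 0 0)² = 7/195, sgn -1
Racah Σ t=2..2: t=2:+1/79833600 = 1/79833600
⇒ 3j(1 7 6; -1 -4 5)² = 1/455, sgn -1
4πI² = N·(3j₀)²·(3jₘ)² = 3/65
I = +1·√(0.0461538/4π) = 0.06060368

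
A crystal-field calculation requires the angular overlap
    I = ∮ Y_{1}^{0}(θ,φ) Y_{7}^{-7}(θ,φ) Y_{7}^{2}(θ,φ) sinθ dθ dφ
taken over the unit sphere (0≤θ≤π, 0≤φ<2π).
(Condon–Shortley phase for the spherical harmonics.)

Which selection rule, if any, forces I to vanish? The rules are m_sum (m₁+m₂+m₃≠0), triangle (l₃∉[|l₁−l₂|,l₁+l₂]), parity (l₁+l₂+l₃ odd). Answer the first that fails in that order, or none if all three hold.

m_sum

Σmᵢ = -5  ✗
l₃∈[|l₁−l₂|,l₁+l₂]=[6,8], have l₃=7
Σlᵢ = 15 ⇒ odd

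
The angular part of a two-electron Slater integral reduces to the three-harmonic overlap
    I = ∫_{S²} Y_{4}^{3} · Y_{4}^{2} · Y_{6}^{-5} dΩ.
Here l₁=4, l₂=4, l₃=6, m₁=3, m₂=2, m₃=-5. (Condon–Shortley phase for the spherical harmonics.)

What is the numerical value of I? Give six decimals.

m-sum 0 ✓  L=14 even ✓  0≤6≤8 ✓
Π(2lᵢ+1) = 9×9×13 = 1053
triangle coeff Δ(4,4,6) = 1/1261260
Σ_t [0,2]: t=0:+1/4608 t=1:−1/1296 t=2:+1/4608 = -7/20736
(3j)²=20/1287 [(4 4 6; 0 0 0)], sign=-1
Σ_t [0,1]: t=0:+1/172800 t=1:−1/86400 = -1/172800
(3j)²=1/130 [(4 4 6; 3 2 -5)], sign=+1
⇒ 4πI² = 18/143
I = (-1)√(18/143/(4π)) = -0.10008369

-0.100084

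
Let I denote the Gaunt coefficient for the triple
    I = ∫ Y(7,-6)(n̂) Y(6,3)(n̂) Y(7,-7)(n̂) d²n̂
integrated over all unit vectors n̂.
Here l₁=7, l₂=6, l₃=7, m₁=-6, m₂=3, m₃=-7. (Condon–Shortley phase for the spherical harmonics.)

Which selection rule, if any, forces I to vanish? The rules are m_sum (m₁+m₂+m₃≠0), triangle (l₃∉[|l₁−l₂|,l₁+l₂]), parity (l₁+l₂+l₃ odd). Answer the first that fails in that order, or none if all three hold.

Σmᵢ = -10  ✗
l₃∈[|l₁−l₂|,l₁+l₂]=[1,13], have l₃=7
Σlᵢ = 20 ⇒ even

m_sum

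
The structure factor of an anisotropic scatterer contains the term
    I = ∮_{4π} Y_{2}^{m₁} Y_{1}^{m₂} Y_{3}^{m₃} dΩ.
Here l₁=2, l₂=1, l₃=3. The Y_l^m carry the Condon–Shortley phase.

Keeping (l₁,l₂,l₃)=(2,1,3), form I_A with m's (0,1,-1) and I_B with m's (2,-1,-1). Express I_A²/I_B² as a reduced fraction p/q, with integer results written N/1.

6/1

Shared (l₁,l₂,l₃)=(2,1,3): N and (l;000)² cancel in I_A²/I_B².
A: Δ = 0!·4!·2!/7! = 1/105; Racah Σ t=0..0: t=0:+1/8 = 1/8; ⇒ 3j(2 1 3; 0 1 -1)² = 2/35, sgn +1
B: Δ = 0!·4!·2!/7! = 1/105; Racah Σ t=0..0: t=0:+1/48 = 1/48; ⇒ 3j(2 1 3; 2 -1 -1)² = 1/105, sgn +1
I_A²/I_B² = (2/35)/(1/105) = 6/1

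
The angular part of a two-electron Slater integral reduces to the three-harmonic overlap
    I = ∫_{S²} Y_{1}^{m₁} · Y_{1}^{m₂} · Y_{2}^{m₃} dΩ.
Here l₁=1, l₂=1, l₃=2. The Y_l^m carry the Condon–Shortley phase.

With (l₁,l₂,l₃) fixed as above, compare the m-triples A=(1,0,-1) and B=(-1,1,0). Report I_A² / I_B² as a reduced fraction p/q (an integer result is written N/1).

l's match ⇒ only the (l;m) 3-j factors differ between A and B.
A: triangle coeff Δ(1,1,2) = 1/30; Σ_t [0,0]: t=0:+1/2 = 1/2; (3j)²=1/10 [(1 1 2; 1 0 -1)], sign=-1
B: triangle coeff Δ(1,1,2) = 1/30; Σ_t [0,0]: t=0:+1/4 = 1/4; (3j)²=1/30 [(1 1 2; -1 1 0)], sign=+1
I_A²/I_B² = (1/10)/(1/30) = 3/1

3/1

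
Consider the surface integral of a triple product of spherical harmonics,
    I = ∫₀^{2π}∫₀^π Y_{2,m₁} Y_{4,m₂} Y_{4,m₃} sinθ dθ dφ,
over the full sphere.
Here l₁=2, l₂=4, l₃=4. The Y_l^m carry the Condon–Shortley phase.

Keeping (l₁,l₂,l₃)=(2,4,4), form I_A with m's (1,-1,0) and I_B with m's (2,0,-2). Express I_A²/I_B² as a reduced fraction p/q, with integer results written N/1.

Shared (l₁,l₂,l₃)=(2,4,4): N and (l;000)² cancel in I_A²/I_B².
A: Δ = 2!·2!·6!/11! = 1/13860; Racah Σ t=0..1: t=0:+1/72 t=1:−1/96 = 1/288; ⇒ 3j(2 4 4; 1 -1 0)² = 1/462, sgn +1
B: Δ = 2!·2!·6!/11! = 1/13860; Racah Σ t=0..0: t=0:+1/192 = 1/192; ⇒ 3j(2 4 4; 2 0 -2)² = 3/77, sgn +1
I_A²/I_B² = (1/462)/(3/77) = 1/18

1/18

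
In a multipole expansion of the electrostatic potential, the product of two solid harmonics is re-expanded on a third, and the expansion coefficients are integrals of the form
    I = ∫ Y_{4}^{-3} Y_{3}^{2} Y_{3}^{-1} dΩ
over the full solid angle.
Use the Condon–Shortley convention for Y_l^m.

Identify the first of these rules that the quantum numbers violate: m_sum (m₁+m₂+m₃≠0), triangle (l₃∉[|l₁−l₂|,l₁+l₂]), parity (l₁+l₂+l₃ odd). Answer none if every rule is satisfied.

azimuthal sum: -3 + 2 − 1 = -2  ✗
1 ≤ 3 ≤ 7 (triangle on l)
L = 4 + 3 + 3 = 10 (even)

m_sum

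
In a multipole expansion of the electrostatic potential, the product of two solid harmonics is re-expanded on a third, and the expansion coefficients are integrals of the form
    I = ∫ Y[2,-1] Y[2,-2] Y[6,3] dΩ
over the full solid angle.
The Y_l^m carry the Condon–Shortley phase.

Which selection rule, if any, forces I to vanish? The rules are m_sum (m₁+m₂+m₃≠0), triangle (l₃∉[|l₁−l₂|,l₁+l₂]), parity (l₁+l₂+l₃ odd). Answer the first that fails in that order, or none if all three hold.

triangle

azimuthal sum: -1 − 2 + 3 = 0  ✓
0 ≤ 6 ≤ 4 (triangle on l)  ✗
L = 2 + 2 + 6 = 10 (even)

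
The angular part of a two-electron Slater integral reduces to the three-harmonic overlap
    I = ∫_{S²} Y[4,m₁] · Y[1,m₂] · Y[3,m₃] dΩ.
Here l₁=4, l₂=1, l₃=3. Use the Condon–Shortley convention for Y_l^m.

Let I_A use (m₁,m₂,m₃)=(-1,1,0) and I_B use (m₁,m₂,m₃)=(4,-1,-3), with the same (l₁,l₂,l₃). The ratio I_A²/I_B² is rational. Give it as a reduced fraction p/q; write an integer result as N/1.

5/14

Same 4,1,3: normalisation and zero-m 3j drop out of the ratio.
A: Δ: 2! 6! 0! / 9! → 1/252; sum: t=2:+1/72 = 1/72; 3j²(4 1 3; -1 1 0) = Δ·Π!·Σ² = 5/126  (sign -1)
B: Δ: 2! 6! 0! / 9! → 1/252; sum: t=0:+1/1440 = 1/1440; 3j²(4 1 3; 4 -1 -3) = Δ·Π!·Σ² = 1/9  (sign +1)
I_A²/I_B² = (5/126)/(1/9) = 5/14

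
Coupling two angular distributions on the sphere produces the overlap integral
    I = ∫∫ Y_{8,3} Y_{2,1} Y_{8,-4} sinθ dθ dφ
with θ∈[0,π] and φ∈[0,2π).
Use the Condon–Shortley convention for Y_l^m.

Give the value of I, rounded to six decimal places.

0.146979

Checks pass: Σm=0; 18 even; l₃=8∈[6,10].
(2·8+1)(2·2+1)(2·8+1) = 1445
Δ: 2! 14! 2! / 19! → 1/348840
sum: t=0:+1/116121600 t=1:−1/25401600 t=2:+1/116121600 = -1/45158400
3j²(8 2 8; 0 0 0) = Δ·Π!·Σ² = 24/1615  (sign -1)
sum: t=1:−1/174182400 t=2:+1/479001600 = -1/273715200
3j²(8 2 8; 3 1 -4) = Δ·Π!·Σ² = 49/3876  (sign -1)
combine: 4πI² = 1445·24/1615·49/3876 = 98/361
take √, sign +1: I = 0.14697873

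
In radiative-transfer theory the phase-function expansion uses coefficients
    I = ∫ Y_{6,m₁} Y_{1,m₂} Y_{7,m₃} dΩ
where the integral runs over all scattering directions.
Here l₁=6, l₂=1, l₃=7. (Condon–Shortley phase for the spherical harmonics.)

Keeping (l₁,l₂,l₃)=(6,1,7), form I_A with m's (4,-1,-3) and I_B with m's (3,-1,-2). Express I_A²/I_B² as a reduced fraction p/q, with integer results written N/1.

3/5

l's match ⇒ only the (l;m) 3-j factors differ between A and B.
A: triangle coeff Δ(6,1,7) = 1/1365; Σ_t [0,0]: t=0:+1/14515200 = 1/14515200; (3j)²=2/455 [(6 1 7; 4 -1 -3)], sign=+1
B: triangle coeff Δ(6,1,7) = 1/1365; Σ_t [0,0]: t=0:+1/4354560 = 1/4354560; (3j)²=2/273 [(6 1 7; 3 -1 -2)], sign=-1
I_A²/I_B² = (2/455)/(2/273) = 3/5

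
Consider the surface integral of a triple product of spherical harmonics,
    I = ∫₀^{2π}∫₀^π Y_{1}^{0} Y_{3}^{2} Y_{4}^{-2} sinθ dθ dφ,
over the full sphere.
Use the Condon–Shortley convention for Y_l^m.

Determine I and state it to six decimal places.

0.213244

Rules hold: Σm=0, L=8 even, 2≤4≤4.
N = 3·7·9 = 189
Δ = 0!·2!·6!/9! = 1/252
Racah Σ t=0..0: t=0:+1/36 = 1/36
⇒ 3j(1 3 4; 0 0 0)² = 4/63, sgn +1
Racah Σ t=0..0: t=0:+1/120 = 1/120
⇒ 3j(1 3 4; 0 2 -2)² = 1/21, sgn +1
4πI² = N·(3j₀)²·(3jₘ)² = 4/7
I = +1·√(0.571429/4π) = 0.21324362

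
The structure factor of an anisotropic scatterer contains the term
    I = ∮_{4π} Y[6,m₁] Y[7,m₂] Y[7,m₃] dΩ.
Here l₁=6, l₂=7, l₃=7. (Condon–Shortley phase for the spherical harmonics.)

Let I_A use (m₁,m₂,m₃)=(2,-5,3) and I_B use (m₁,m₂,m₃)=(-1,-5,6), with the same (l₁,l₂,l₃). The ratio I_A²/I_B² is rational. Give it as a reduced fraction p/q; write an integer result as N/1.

180/143

Same 6,7,7: normalisation and zero-m 3j drop out of the ratio.
A: Δ: 6! 6! 8! / 21! → 1/2444321880; sum: t=0:+1/49766400 t=1:−1/21772800 t=2:+1/92897280 = -1/66355200; 3j²(6 7 7; 2 -5 3) = Δ·Π!·Σ² = 63/8398  (sign -1)
B: Δ: 6! 6! 8! / 21! → 1/2444321880; sum: t=1:−1/435456000 t=2:+1/232243200 = 1/497664000; 3j²(6 7 7; -1 -5 6) = Δ·Π!·Σ² = 77/12920  (sign -1)
I_A²/I_B² = (63/8398)/(77/12920) = 180/143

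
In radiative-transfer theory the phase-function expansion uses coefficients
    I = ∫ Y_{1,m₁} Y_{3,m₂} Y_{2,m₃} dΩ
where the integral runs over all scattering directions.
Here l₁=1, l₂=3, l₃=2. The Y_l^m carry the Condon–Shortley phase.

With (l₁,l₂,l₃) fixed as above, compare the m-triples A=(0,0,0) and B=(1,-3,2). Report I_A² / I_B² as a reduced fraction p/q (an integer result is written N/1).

3/5

Same 1,3,2: normalisation and zero-m 3j drop out of the ratio.
A: Δ: 2! 0! 4! / 7! → 1/105; sum: t=1:−1/4 = -1/4; 3j²(1 3 2; 0 0 0) = Δ·Π!·Σ² = 3/35  (sign -1)
B: Δ: 2! 0! 4! / 7! → 1/105; sum: t=0:+1/48 = 1/48; 3j²(1 3 2; 1 -3 2) = Δ·Π!·Σ² = 1/7  (sign +1)
I_A²/I_B² = (3/35)/(1/7) = 3/5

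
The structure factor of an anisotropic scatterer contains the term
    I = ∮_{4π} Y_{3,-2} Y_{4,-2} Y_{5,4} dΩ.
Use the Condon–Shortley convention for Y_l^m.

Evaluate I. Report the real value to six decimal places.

0.143343

m-sum 0 ✓  L=12 even ✓  1≤5≤7 ✓
Π(2lᵢ+1) = 7×9×11 = 693
triangle coeff Δ(3,4,5) = 1/180180
Σ_t [0,2]: t=0:+1/576 t=1:−1/144 t=2:+1/576 = -1/288
(3j)²=20/1001 [(3 4 5; 0 0 0)], sign=+1
Σ_t [1,2]: t=1:−1/2880 t=2:+1/8640 = -1/4320
(3j)²=8/429 [(3 4 5; -2 -2 4)], sign=+1
⇒ 4πI² = 480/1859
I = (+1)√(480/1859/(4π)) = 0.14334284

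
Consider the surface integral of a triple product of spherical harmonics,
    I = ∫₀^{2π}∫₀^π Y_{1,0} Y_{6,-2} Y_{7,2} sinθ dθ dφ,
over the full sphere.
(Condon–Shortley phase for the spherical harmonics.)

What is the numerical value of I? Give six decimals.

Checks pass: Σm=0; 14 even; l₃=7∈[5,7].
(2·1+1)(2·6+1)(2·7+1) = 585
Δ: 0! 2! 12! / 15! → 1/1365
sum: t=0:+1/518400 = 1/518400
3j²(1 6 7; 0 0 0) = Δ·Π!·Σ² = 7/195  (sign -1)
sum: t=0:+1/967680 = 1/967680
3j²(1 6 7; 0 -2 2) = Δ·Π!·Σ² = 3/91  (sign -1)
combine: 4πI² = 585·7/195·3/91 = 9/13
take √, sign +1: I = 0.23471705

0.234717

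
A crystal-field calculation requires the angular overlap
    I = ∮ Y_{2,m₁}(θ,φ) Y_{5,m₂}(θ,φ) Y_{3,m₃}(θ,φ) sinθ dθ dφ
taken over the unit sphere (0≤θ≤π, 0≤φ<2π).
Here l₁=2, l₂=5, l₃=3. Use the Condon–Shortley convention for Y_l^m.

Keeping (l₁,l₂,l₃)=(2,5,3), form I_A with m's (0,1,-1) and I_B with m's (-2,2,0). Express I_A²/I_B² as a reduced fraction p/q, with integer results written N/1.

18/7

Shared (l₁,l₂,l₃)=(2,5,3): N and (l;000)² cancel in I_A²/I_B².
A: Δ = 4!·0!·6!/11! = 1/2310; Racah Σ t=2..2: t=2:+1/192 = 1/192; ⇒ 3j(2 5 3; 0 1 -1)² = 3/77, sgn +1
B: Δ = 4!·0!·6!/11! = 1/2310; Racah Σ t=4..4: t=4:+1/864 = 1/864; ⇒ 3j(2 5 3; -2 2 0)² = 1/66, sgn -1
I_A²/I_B² = (3/77)/(1/66) = 18/7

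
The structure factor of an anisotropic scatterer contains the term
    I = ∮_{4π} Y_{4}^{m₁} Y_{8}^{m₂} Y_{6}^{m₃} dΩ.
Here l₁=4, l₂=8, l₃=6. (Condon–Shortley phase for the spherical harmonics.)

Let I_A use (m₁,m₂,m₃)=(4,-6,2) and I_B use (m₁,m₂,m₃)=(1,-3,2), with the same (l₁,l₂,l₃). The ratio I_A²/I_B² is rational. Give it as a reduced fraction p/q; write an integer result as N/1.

637/320

Same 4,8,6: normalisation and zero-m 3j drop out of the ratio.
A: Δ: 6! 2! 10! / 19! → 1/23279256; sum: t=0:+1/116121600 = 1/116121600; 3j²(4 8 6; 4 -6 2) = Δ·Π!·Σ² = 7/323  (sign +1)
B: Δ: 6! 2! 10! / 19! → 1/23279256; sum: t=1:−1/4147200 t=2:+1/1451520 t=3:−1/5806080 = 1/3628800; 3j²(4 8 6; 1 -3 2) = Δ·Π!·Σ² = 320/29393  (sign +1)
I_A²/I_B² = (7/323)/(320/29393) = 637/320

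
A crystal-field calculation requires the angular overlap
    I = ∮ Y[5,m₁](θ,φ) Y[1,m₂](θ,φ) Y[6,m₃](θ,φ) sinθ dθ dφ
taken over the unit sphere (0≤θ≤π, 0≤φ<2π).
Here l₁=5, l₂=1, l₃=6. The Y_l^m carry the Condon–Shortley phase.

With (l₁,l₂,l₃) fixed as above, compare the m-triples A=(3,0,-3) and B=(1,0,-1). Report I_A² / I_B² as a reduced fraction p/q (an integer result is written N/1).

27/35

l's match ⇒ only the (l;m) 3-j factors differ between A and B.
A: triangle coeff Δ(5,1,6) = 1/858; Σ_t [0,0]: t=0:+1/80640 = 1/80640; (3j)²=9/286 [(5 1 6; 3 0 -3)], sign=-1
B: triangle coeff Δ(5,1,6) = 1/858; Σ_t [0,0]: t=0:+1/17280 = 1/17280; (3j)²=35/858 [(5 1 6; 1 0 -1)], sign=-1
I_A²/I_B² = (9/286)/(35/858) = 27/35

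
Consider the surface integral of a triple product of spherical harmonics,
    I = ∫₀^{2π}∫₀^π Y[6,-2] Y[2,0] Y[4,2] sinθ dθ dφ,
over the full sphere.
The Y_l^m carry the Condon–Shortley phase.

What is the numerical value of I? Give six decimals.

0.206144

Checks pass: Σm=0; 12 even; l₃=4∈[4,8].
(2·6+1)(2·2+1)(2·4+1) = 585
Δ: 4! 8! 0! / 13! → 1/6435
sum: t=2:+1/2304 = 1/2304
3j²(6 2 4; 0 0 0) = Δ·Π!·Σ² = 5/143  (sign +1)
sum: t=2:+1/5760 = 1/5760
3j²(6 2 4; -2 0 2) = Δ·Π!·Σ² = 56/2145  (sign +1)
combine: 4πI² = 585·5/143·56/2145 = 840/1573
take √, sign +1: I = 0.20614383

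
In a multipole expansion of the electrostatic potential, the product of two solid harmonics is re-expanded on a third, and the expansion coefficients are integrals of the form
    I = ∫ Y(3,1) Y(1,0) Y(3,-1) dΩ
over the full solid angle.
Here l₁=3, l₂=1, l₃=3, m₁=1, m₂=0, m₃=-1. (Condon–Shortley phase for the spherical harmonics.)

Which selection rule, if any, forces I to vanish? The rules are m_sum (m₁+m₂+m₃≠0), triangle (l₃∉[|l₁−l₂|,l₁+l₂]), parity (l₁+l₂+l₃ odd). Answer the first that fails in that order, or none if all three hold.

parity

Σmᵢ = 0  ✓
l₃∈[|l₁−l₂|,l₁+l₂]=[2,4], have l₃=3  ✓
Σlᵢ = 7 ⇒ odd  ✗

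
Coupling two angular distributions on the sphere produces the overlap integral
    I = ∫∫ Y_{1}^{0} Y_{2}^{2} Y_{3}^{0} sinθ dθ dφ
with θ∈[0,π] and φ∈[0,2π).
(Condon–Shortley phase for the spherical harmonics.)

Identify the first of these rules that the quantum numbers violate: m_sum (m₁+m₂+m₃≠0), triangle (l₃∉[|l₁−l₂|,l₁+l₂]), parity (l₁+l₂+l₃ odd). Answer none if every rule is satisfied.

m_sum

m₁+m₂+m₃ = 0 + 2 + 0 = 2  ✗
triangle: |1−2|=1 ≤ l₃=3 ≤ 1+2=3
parity: l₁+l₂+l₃ = 6 is even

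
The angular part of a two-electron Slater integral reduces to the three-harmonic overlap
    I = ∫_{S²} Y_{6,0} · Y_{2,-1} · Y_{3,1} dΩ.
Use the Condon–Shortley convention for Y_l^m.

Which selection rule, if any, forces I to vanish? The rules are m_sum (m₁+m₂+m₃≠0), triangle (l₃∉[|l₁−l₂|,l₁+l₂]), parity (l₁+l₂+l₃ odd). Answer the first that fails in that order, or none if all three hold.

triangle

Σmᵢ = 0  ✓
l₃∈[|l₁−l₂|,l₁+l₂]=[4,8], have l₃=3  ✗
Σlᵢ = 11 ⇒ odd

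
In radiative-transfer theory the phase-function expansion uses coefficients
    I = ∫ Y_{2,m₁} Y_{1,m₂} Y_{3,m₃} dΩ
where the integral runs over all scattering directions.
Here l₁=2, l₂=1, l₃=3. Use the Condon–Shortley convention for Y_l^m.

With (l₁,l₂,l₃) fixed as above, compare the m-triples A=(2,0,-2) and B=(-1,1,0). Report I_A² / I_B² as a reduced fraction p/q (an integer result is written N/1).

5/3

Shared (l₁,l₂,l₃)=(2,1,3): N and (l;000)² cancel in I_A²/I_B².
A: Δ = 0!·4!·2!/7! = 1/105; Racah Σ t=0..0: t=0:+1/24 = 1/24; ⇒ 3j(2 1 3; 2 0 -2)² = 1/21, sgn -1
B: Δ = 0!·4!·2!/7! = 1/105; Racah Σ t=0..0: t=0:+1/12 = 1/12; ⇒ 3j(2 1 3; -1 1 0)² = 1/35, sgn -1
I_A²/I_B² = (1/21)/(1/35) = 5/3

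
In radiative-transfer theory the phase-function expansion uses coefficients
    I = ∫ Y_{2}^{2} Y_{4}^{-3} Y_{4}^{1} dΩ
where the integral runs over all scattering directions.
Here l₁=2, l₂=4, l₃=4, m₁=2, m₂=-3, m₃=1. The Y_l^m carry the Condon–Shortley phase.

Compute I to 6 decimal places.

Checks pass: Σm=0; 10 even; l₃=4∈[2,6].
(2·2+1)(2·4+1)(2·4+1) = 405
Δ: 2! 2! 6! / 11! → 1/13860
sum: t=0:+1/192 t=1:−1/36 t=2:+1/192 = -5/288
3j²(2 4 4; 0 0 0) = Δ·Π!·Σ² = 20/693  (sign -1)
sum: t=0:+1/480 = 1/480
3j²(2 4 4; 2 -3 1) = Δ·Π!·Σ² = 3/110  (sign -1)
combine: 4πI² = 405·20/693·3/110 = 270/847
take √, sign +1: I = 0.15927046

0.159270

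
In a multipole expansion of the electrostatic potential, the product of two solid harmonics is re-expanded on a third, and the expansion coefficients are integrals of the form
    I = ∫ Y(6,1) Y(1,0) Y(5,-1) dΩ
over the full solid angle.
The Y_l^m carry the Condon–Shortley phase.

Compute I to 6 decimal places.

-0.241725

Rules hold: Σm=0, L=12 even, 5≤5≤7.
N = 13·3·11 = 429
Δ = 2!·10!·0!/13! = 1/858
Racah Σ t=1..1: t=1:−1/14400 = -1/14400
⇒ 3j(6 1 5; 0 0 0)² = 6/143, sgn +1
Racah Σ t=1..1: t=1:−1/17280 = -1/17280
⇒ 3j(6 1 5; 1 0 -1)² = 35/858, sgn -1
4πI² = N·(3j₀)²·(3jₘ)² = 105/143
I = -1·√(0.734266/4π) = -0.24172507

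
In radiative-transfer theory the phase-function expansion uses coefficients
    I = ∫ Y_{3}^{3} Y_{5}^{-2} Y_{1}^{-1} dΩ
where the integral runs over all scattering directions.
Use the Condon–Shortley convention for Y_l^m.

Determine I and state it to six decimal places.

0.000000

|3−5|≤1≤3+5 violated ⇒ I = 0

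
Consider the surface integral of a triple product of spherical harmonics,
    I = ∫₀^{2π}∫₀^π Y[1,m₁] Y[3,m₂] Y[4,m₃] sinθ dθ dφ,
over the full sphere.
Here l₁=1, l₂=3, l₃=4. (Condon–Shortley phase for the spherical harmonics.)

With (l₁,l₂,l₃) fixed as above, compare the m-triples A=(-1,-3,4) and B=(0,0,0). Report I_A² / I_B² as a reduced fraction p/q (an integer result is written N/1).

7/4

l's match ⇒ only the (l;m) 3-j factors differ between A and B.
A: triangle coeff Δ(1,3,4) = 1/252; Σ_t [0,0]: t=0:+1/1440 = 1/1440; (3j)²=1/9 [(1 3 4; -1 -3 4)], sign=+1
B: triangle coeff Δ(1,3,4) = 1/252; Σ_t [0,0]: t=0:+1/36 = 1/36; (3j)²=4/63 [(1 3 4; 0 0 0)], sign=+1
I_A²/I_B² = (1/9)/(4/63) = 7/4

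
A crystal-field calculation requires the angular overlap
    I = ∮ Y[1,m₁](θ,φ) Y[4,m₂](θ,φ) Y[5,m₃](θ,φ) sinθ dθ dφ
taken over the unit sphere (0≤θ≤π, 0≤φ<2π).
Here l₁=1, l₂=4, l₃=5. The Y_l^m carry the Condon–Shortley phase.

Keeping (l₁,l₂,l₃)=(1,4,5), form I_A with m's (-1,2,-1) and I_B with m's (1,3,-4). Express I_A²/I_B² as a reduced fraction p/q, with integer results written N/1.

Shared (l₁,l₂,l₃)=(1,4,5): N and (l;000)² cancel in I_A²/I_B².
A: Δ = 0!·2!·8!/11! = 1/495; Racah Σ t=0..0: t=0:+1/2880 = 1/2880; ⇒ 3j(1 4 5; -1 2 -1)² = 2/165, sgn +1
B: Δ = 0!·2!·8!/11! = 1/495; Racah Σ t=0..0: t=0:+1/10080 = 1/10080; ⇒ 3j(1 4 5; 1 3 -4)² = 4/55, sgn -1
I_A²/I_B² = (2/165)/(4/55) = 1/6

1/6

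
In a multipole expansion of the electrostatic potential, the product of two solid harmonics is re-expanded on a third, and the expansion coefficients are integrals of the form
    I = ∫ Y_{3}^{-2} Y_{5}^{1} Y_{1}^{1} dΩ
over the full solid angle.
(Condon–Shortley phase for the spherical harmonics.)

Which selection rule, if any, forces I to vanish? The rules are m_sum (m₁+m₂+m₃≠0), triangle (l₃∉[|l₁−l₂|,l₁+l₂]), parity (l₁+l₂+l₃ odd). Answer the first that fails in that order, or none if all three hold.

triangle

m₁+m₂+m₃ = -2 + 1 + 1 = 0  ✓
triangle: |3−5|=2 ≤ l₃=1 ≤ 3+5=8  ✗
parity: l₁+l₂+l₃ = 9 is odd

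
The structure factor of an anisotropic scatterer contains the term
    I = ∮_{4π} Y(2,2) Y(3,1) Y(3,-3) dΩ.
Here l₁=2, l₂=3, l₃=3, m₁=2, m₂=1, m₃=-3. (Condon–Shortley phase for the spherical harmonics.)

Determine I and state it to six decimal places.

0.132981

m-sum 0 ✓  L=8 even ✓  1≤3≤5 ✓
Π(2lᵢ+1) = 5×7×7 = 245
triangle coeff Δ(2,3,3) = 1/3780
Σ_t [0,2]: t=0:+1/24 t=1:−1/4 t=2:+1/24 = -1/6
(3j)²=4/105 [(2 3 3; 0 0 0)], sign=+1
Σ_t [0,0]: t=0:+1/96 = 1/96
(3j)²=1/42 [(2 3 3; 2 1 -3)], sign=+1
⇒ 4πI² = 2/9
I = (+1)√(2/9/(4π)) = 0.13298076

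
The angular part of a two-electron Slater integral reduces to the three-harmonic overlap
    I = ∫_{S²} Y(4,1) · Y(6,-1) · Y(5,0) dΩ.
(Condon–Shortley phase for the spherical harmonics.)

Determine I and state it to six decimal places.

0.000000

l₁+l₂+l₃=15 is odd: 3j(l;000)=0 ⇒ I=0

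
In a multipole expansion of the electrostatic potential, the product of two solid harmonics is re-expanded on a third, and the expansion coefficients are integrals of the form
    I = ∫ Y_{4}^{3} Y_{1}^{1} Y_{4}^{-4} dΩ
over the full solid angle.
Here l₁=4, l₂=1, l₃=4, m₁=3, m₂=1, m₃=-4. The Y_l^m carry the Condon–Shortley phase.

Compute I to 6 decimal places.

0.000000

l₁+l₂+l₃=9 is odd: 3j(l;000)=0 ⇒ I=0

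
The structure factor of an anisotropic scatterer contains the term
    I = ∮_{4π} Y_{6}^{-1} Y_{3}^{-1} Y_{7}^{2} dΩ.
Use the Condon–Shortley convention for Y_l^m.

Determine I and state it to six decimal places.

0.123918

Rules hold: Σm=0, L=16 even, 3≤7≤9.
N = 13·7·15 = 1365
Δ = 2!·10!·4!/17! = 1/2042040
Racah Σ t=0..2: t=0:+1/207360 t=1:−1/57600 t=2:+1/207360 = -1/129600
⇒ 3j(6 3 7; 0 0 0)² = 168/12155, sgn +1
Racah Σ t=0..2: t=0:+1/241920 t=1:−1/103680 t=2:+1/691200 = -59/14515200
⇒ 3j(6 3 7; -1 -1 2)² = 3481/340340, sgn +1
4πI² = N·(3j₀)²·(3jₘ)² = 438606/2272985
I = +1·√(0.192965/4π) = 0.12391791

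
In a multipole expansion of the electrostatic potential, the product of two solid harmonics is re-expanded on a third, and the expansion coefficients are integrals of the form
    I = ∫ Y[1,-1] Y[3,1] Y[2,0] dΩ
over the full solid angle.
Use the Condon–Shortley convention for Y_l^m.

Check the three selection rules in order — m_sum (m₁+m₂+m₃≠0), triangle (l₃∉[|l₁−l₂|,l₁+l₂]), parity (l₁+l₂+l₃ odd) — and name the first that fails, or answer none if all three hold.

none

m₁+m₂+m₃ = -1 + 1 + 0 = 0  ✓
triangle: |1−3|=2 ≤ l₃=2 ≤ 1+3=4  ✓
parity: l₁+l₂+l₃ = 6 is even  ✓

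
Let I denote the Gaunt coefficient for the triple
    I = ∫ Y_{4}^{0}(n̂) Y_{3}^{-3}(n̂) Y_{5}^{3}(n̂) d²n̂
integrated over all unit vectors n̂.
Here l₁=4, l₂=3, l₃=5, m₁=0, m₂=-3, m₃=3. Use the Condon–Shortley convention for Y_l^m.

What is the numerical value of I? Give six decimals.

0.196280

Checks pass: Σm=0; 12 even; l₃=5∈[1,7].
(2·4+1)(2·3+1)(2·5+1) = 693
Δ: 2! 6! 4! / 13! → 1/180180
sum: t=0:+1/576 t=1:−1/144 t=2:+1/576 = -1/288
3j²(4 3 5; 0 0 0) = Δ·Π!·Σ² = 20/1001  (sign +1)
sum: t=0:+1/2304 = 1/2304
3j²(4 3 5; 0 -3 3) = Δ·Π!·Σ² = 5/143  (sign +1)
combine: 4πI² = 693·20/1001·5/143 = 900/1859
take √, sign +1: I = 0.19628026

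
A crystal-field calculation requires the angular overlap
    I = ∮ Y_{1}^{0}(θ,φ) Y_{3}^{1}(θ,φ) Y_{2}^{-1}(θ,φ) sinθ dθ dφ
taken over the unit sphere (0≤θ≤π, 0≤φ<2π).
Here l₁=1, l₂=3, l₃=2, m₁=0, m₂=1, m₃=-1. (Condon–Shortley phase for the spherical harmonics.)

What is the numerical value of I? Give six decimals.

-0.233597

Checks pass: Σm=0; 6 even; l₃=2∈[2,4].
(2·1+1)(2·3+1)(2·2+1) = 105
Δ: 2! 0! 4! / 7! → 1/105
sum: t=1:−1/4 = -1/4
3j²(1 3 2; 0 0 0) = Δ·Π!·Σ² = 3/35  (sign -1)
sum: t=1:−1/6 = -1/6
3j²(1 3 2; 0 1 -1) = Δ·Π!·Σ² = 8/105  (sign +1)
combine: 4πI² = 105·3/35·8/105 = 24/35
take √, sign -1: I = -0.23359668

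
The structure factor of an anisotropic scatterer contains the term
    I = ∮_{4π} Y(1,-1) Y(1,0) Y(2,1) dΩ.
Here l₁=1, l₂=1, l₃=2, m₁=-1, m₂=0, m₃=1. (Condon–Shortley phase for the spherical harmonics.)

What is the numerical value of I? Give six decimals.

Checks pass: Σm=0; 4 even; l₃=2∈[0,2].
(2·1+1)(2·1+1)(2·2+1) = 45
Δ: 0! 2! 2! / 5! → 1/30
sum: t=0:+1/1 = 1/1
3j²(1 1 2; 0 0 0) = Δ·Π!·Σ² = 2/15  (sign +1)
sum: t=0:+1/2 = 1/2
3j²(1 1 2; -1 0 1) = Δ·Π!·Σ² = 1/10  (sign -1)
combine: 4πI² = 45·2/15·1/10 = 3/5
take √, sign -1: I = -0.21850969

-0.218510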